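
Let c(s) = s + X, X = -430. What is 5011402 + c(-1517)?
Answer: 5009455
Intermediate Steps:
c(s) = -430 + s (c(s) = s - 430 = -430 + s)
5011402 + c(-1517) = 5011402 + (-430 - 1517) = 5011402 - 1947 = 5009455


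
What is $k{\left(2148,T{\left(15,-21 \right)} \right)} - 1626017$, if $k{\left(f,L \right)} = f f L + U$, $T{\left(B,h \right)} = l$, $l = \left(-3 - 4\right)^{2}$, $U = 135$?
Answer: $224455414$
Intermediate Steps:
$l = 49$ ($l = \left(-7\right)^{2} = 49$)
$T{\left(B,h \right)} = 49$
$k{\left(f,L \right)} = 135 + L f^{2}$ ($k{\left(f,L \right)} = f f L + 135 = f^{2} L + 135 = L f^{2} + 135 = 135 + L f^{2}$)
$k{\left(2148,T{\left(15,-21 \right)} \right)} - 1626017 = \left(135 + 49 \cdot 2148^{2}\right) - 1626017 = \left(135 + 49 \cdot 4613904\right) - 1626017 = \left(135 + 226081296\right) - 1626017 = 226081431 - 1626017 = 224455414$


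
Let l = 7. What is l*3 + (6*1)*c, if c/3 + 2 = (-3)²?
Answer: 147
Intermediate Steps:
c = 21 (c = -6 + 3*(-3)² = -6 + 3*9 = -6 + 27 = 21)
l*3 + (6*1)*c = 7*3 + (6*1)*21 = 21 + 6*21 = 21 + 126 = 147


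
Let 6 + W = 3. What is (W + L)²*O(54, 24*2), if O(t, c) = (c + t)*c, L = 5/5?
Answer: 19584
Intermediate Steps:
W = -3 (W = -6 + 3 = -3)
L = 1 (L = 5*(⅕) = 1)
O(t, c) = c*(c + t)
(W + L)²*O(54, 24*2) = (-3 + 1)²*((24*2)*(24*2 + 54)) = (-2)²*(48*(48 + 54)) = 4*(48*102) = 4*4896 = 19584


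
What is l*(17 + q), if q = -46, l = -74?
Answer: 2146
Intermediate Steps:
l*(17 + q) = -74*(17 - 46) = -74*(-29) = 2146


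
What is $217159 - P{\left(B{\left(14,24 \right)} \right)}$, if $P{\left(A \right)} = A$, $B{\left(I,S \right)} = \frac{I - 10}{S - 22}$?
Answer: $217157$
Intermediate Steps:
$B{\left(I,S \right)} = \frac{-10 + I}{-22 + S}$
$217159 - P{\left(B{\left(14,24 \right)} \right)} = 217159 - \frac{-10 + 14}{-22 + 24} = 217159 - \frac{1}{2} \cdot 4 = 217159 - 2 = 217157$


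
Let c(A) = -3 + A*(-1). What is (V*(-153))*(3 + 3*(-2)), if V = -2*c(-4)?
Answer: -918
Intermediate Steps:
c(A) = -3 - A
V = -2 (V = -2*(-3 - 1*(-4)) = -2*(-3 + 4) = -2*1 = -2)
(V*(-153))*(3 + 3*(-2)) = (-2*(-153))*(3 + 3*(-2)) = 306*(3 - 6) = 306*(-3) = -918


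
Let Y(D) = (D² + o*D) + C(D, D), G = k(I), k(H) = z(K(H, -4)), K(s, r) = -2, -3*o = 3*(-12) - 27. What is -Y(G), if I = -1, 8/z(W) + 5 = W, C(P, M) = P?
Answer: 1168/49 ≈ 23.837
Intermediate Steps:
o = 21 (o = -(3*(-12) - 27)/3 = -(-36 - 27)/3 = -⅓*(-63) = 21)
z(W) = 8/(-5 + W)
k(H) = -8/7 (k(H) = 8/(-5 - 2) = 8/(-7) = 8*(-⅐) = -8/7)
G = -8/7 ≈ -1.1429
Y(D) = D² + 22*D (Y(D) = (D² + 21*D) + D = D² + 22*D)
-Y(G) = -(-8)*(22 - 8/7)/7 = -(-8)*146/(7*7) = -1*(-1168/49) = 1168/49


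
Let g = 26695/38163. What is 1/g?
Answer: 38163/26695 ≈ 1.4296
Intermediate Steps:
g = 26695/38163 (g = 26695*(1/38163) = 26695/38163 ≈ 0.69950)
1/g = 1/(26695/38163) = 38163/26695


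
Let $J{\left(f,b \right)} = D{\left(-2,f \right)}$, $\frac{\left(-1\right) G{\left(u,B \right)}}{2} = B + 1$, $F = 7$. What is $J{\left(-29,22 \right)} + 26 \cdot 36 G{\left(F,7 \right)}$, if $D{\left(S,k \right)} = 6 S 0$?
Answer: $-14976$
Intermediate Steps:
$G{\left(u,B \right)} = -2 - 2 B$ ($G{\left(u,B \right)} = - 2 \left(B + 1\right) = - 2 \left(1 + B\right) = -2 - 2 B$)
$D{\left(S,k \right)} = 0$
$J{\left(f,b \right)} = 0$
$J{\left(-29,22 \right)} + 26 \cdot 36 G{\left(F,7 \right)} = 0 + 26 \cdot 36 \left(-2 - 14\right) = 0 + 936 \left(-2 - 14\right) = 0 + 936 \left(-16\right) = 0 - 14976 = -14976$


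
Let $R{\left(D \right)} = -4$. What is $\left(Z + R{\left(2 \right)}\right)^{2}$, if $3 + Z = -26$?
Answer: $1089$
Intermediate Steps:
$Z = -29$ ($Z = -3 - 26 = -29$)
$\left(Z + R{\left(2 \right)}\right)^{2} = \left(-29 - 4\right)^{2} = \left(-33\right)^{2} = 1089$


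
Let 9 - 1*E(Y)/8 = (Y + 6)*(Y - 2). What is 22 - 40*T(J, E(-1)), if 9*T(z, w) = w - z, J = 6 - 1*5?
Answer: -7442/9 ≈ -826.89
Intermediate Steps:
J = 1 (J = 6 - 5 = 1)
E(Y) = 72 - 8*(-2 + Y)*(6 + Y) (E(Y) = 72 - 8*(Y + 6)*(Y - 2) = 72 - 8*(6 + Y)*(-2 + Y) = 72 - 8*(-2 + Y)*(6 + Y))
T(z, w) = -z/9 + w/9 (T(z, w) = (w - z)/9 = -z/9 + w/9)
22 - 40*T(J, E(-1)) = 22 - 40*(-1/9*1 + (168 - 32*(-1) - 8*(-1)**2)/9) = 22 - 40*(-1/9 + (168 + 32 - 8*1)/9) = 22 - 40*(-1/9 + (168 + 32 - 8)/9) = 22 - 40*(-1/9 + (1/9)*192) = 22 - 40*(-1/9 + 64/3) = 22 - 40*191/9 = 22 - 7640/9 = -7442/9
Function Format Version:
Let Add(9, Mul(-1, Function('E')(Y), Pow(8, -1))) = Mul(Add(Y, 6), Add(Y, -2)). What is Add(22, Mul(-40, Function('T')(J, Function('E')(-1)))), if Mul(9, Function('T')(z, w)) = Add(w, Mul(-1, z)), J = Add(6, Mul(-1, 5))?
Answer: Rational(-7442, 9) ≈ -826.89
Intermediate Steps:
J = 1 (J = Add(6, -5) = 1)
Function('E')(Y) = Add(72, Mul(-8, Add(-2, Y), Add(6, Y))) (Function('E')(Y) = Add(72, Mul(-8, Mul(Add(Y, 6), Add(Y, -2)))) = Add(72, Mul(-8, Mul(Add(6, Y), Add(-2, Y)))) = Add(72, Mul(-8, Mul(Add(-2, Y), Add(6, Y)))) = Add(72, Mul(-8, Add(-2, Y), Add(6, Y))))
Function('T')(z, w) = Add(Mul(Rational(-1, 9), z), Mul(Rational(1, 9), w)) (Function('T')(z, w) = Mul(Rational(1, 9), Add(w, Mul(-1, z))) = Add(Mul(Rational(-1, 9), z), Mul(Rational(1, 9), w)))
Add(22, Mul(-40, Function('T')(J, Function('E')(-1)))) = Add(22, Mul(-40, Add(Mul(Rational(-1, 9), 1), Mul(Rational(1, 9), Add(168, Mul(-32, -1), Mul(-8, Pow(-1, 2))))))) = Add(22, Mul(-40, Add(Rational(-1, 9), Mul(Rational(1, 9), Add(168, 32, Mul(-8, 1)))))) = Add(22, Mul(-40, Add(Rational(-1, 9), Mul(Rational(1, 9), Add(168, 32, -8))))) = Add(22, Mul(-40, Add(Rational(-1, 9), Mul(Rational(1, 9), 192)))) = Add(22, Mul(-40, Add(Rational(-1, 9), Rational(64, 3)))) = Add(22, Mul(-40, Rational(191, 9))) = Add(22, Rational(-7640, 9)) = Rational(-7442, 9)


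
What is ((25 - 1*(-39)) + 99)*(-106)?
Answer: -17278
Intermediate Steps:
((25 - 1*(-39)) + 99)*(-106) = ((25 + 39) + 99)*(-106) = (64 + 99)*(-106) = 163*(-106) = -17278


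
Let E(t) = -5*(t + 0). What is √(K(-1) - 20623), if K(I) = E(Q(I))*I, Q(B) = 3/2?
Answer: I*√82462/2 ≈ 143.58*I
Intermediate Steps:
Q(B) = 3/2 (Q(B) = 3*(½) = 3/2)
E(t) = -5*t
K(I) = -15*I/2 (K(I) = (-5*3/2)*I = -15*I/2)
√(K(-1) - 20623) = √(-15/2*(-1) - 20623) = √(15/2 - 20623) = √(-41231/2) = I*√82462/2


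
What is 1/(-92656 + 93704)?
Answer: 1/1048 ≈ 0.00095420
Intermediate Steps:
1/(-92656 + 93704) = 1/1048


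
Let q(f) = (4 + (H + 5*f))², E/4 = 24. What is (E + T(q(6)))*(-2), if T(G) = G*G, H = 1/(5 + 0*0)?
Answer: -1710192162/625 ≈ -2.7363e+6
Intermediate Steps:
E = 96 (E = 4*24 = 96)
H = ⅕ (H = 1/(5 + 0) = 1/5 = ⅕ ≈ 0.20000)
q(f) = (21/5 + 5*f)² (q(f) = (4 + (⅕ + 5*f))² = (21/5 + 5*f)²)
T(G) = G²
(E + T(q(6)))*(-2) = (96 + ((21 + 25*6)²/25)²)*(-2) = (96 + ((21 + 150)²/25)²)*(-2) = (96 + ((1/25)*171²)²)*(-2) = (96 + ((1/25)*29241)²)*(-2) = (96 + (29241/25)²)*(-2) = (96 + 855036081/625)*(-2) = (855096081/625)*(-2) = -1710192162/625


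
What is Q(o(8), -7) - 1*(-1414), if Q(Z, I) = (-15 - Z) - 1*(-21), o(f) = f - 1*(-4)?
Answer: 1408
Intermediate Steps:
o(f) = 4 + f (o(f) = f + 4 = 4 + f)
Q(Z, I) = 6 - Z (Q(Z, I) = (-15 - Z) + 21 = 6 - Z)
Q(o(8), -7) - 1*(-1414) = (6 - (4 + 8)) - 1*(-1414) = (6 - 1*12) + 1414 = (6 - 12) + 1414 = -6 + 1414 = 1408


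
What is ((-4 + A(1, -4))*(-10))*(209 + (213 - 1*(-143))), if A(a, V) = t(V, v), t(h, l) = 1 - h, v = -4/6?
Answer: -5650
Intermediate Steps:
v = -⅔ (v = -4*⅙ = -⅔ ≈ -0.66667)
A(a, V) = 1 - V
((-4 + A(1, -4))*(-10))*(209 + (213 - 1*(-143))) = ((-4 + (1 - 1*(-4)))*(-10))*(209 + (213 - 1*(-143))) = ((-4 + (1 + 4))*(-10))*(209 + (213 + 143)) = ((-4 + 5)*(-10))*(209 + 356) = (1*(-10))*565 = -10*565 = -5650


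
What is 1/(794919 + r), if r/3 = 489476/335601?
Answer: 111867/88925693249 ≈ 1.2580e-6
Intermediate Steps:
r = 489476/111867 (r = 3*(489476/335601) = 489476/111867 ≈ 4.3755)
1/(794919 + r) = 1/(794919 + 489476/111867) = 1/(88925693249/111867) = 111867/88925693249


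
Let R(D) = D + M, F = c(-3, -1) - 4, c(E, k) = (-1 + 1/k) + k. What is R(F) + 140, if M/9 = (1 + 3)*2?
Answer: 205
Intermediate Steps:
M = 72 (M = 9*((1 + 3)*2) = 9*(4*2) = 9*8 = 72)
c(E, k) = -1 + k + 1/k
F = -7 (F = (-1 - 1 + 1/(-1)) - 4 = (-1 - 1 - 1) - 4 = -3 - 4 = -7)
R(D) = 72 + D (R(D) = D + 72 = 72 + D)
R(F) + 140 = (72 - 7) + 140 = 65 + 140 = 205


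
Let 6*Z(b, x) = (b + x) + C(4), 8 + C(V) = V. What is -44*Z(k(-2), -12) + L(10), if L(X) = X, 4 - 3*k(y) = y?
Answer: 338/3 ≈ 112.67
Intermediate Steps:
k(y) = 4/3 - y/3
C(V) = -8 + V
Z(b, x) = -⅔ + b/6 + x/6 (Z(b, x) = ((b + x) + (-8 + 4))/6 = ((b + x) - 4)/6 = (-4 + b + x)/6 = -⅔ + b/6 + x/6)
-44*Z(k(-2), -12) + L(10) = -44*(-⅔ + (4/3 - ⅓*(-2))/6 + (⅙)*(-12)) + 10 = -44*(-⅔ + (4/3 + ⅔)/6 - 2) + 10 = -44*(-⅔ + (⅙)*2 - 2) + 10 = -44*(-⅔ + ⅓ - 2) + 10 = -44*(-7/3) + 10 = 308/3 + 10 = 338/3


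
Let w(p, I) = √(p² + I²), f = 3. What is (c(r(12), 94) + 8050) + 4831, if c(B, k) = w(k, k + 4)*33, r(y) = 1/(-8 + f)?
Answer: 12881 + 66*√4610 ≈ 17362.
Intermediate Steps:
w(p, I) = √(I² + p²)
r(y) = -⅕ (r(y) = 1/(-8 + 3) = 1/(-5) = -⅕)
c(B, k) = 33*√(k² + (4 + k)²) (c(B, k) = √((k + 4)² + k²)*33 = √((4 + k)² + k²)*33 = √(k² + (4 + k)²)*33 = 33*√(k² + (4 + k)²))
(c(r(12), 94) + 8050) + 4831 = (33*√(94² + (4 + 94)²) + 8050) + 4831 = (33*√(8836 + 98²) + 8050) + 4831 = (33*√(8836 + 9604) + 8050) + 4831 = (33*√18440 + 8050) + 4831 = (33*(2*√4610) + 8050) + 4831 = (66*√4610 + 8050) + 4831 = (8050 + 66*√4610) + 4831 = 12881 + 66*√4610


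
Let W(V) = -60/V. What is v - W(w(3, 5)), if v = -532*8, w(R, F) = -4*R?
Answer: -4261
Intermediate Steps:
v = -4256
v - W(w(3, 5)) = -4256 - (-60)/((-4*3)) = -4256 - (-60)/(-12) = -4256 - (-60)*(-1)/12 = -4256 - 1*5 = -4256 - 5 = -4261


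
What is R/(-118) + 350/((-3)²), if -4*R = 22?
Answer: 82699/2124 ≈ 38.935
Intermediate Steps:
R = -11/2 (R = -¼*22 = -11/2 ≈ -5.5000)
R/(-118) + 350/((-3)²) = -11/2/(-118) + 350/((-3)²) = -11/2*(-1/118) + 350/9 = 11/236 + 350*(⅑) = 11/236 + 350/9 = 82699/2124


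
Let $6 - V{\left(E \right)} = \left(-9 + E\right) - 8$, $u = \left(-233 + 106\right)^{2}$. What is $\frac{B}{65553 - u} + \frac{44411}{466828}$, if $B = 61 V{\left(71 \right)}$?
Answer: $\frac{51756055}{1442031692} \approx 0.035891$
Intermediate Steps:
$u = 16129$ ($u = \left(-127\right)^{2} = 16129$)
$V{\left(E \right)} = 23 - E$ ($V{\left(E \right)} = 6 - \left(\left(-9 + E\right) - 8\right) = 6 - \left(-17 + E\right) = 23 - E$)
$B = -2928$ ($B = 61 \left(23 - 71\right) = 61 \left(-48\right) = -2928$)
$\frac{B}{65553 - u} + \frac{44411}{466828} = - \frac{2928}{65553 - 16129} + \frac{44411}{466828} = - \frac{2928}{65553 - 16129} + 44411 \cdot \frac{1}{466828} = - \frac{2928}{49424} + \frac{44411}{466828} = \left(-2928\right) \frac{1}{49424} + \frac{44411}{466828} = - \frac{183}{3089} + \frac{44411}{466828} = \frac{51756055}{1442031692}$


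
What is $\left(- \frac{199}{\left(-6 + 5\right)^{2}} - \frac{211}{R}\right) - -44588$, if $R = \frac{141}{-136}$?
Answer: $\frac{6287545}{141} \approx 44593.0$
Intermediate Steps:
$R = - \frac{141}{136}$ ($R = 141 \left(- \frac{1}{136}\right) = - \frac{141}{136} \approx -1.0368$)
$\left(- \frac{199}{\left(-6 + 5\right)^{2}} - \frac{211}{R}\right) - -44588 = \left(- \frac{199}{\left(-6 + 5\right)^{2}} - \frac{211}{- \frac{141}{136}}\right) - -44588 = \left(- \frac{199}{\left(-1\right)^{2}} - - \frac{28696}{141}\right) + 44588 = \left(- \frac{199}{1} + \frac{28696}{141}\right) + 44588 = \left(\left(-199\right) 1 + \frac{28696}{141}\right) + 44588 = \left(-199 + \frac{28696}{141}\right) + 44588 = \frac{637}{141} + 44588 = \frac{6287545}{141}$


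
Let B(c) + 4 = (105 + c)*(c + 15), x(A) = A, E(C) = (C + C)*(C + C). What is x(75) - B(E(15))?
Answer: -919496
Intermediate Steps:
E(C) = 4*C**2 (E(C) = (2*C)*(2*C) = 4*C**2)
B(c) = -4 + (15 + c)*(105 + c) (B(c) = -4 + (105 + c)*(c + 15) = -4 + (105 + c)*(15 + c) = -4 + (15 + c)*(105 + c))
x(75) - B(E(15)) = 75 - (1571 + (4*15**2)**2 + 120*(4*15**2)) = 75 - (1571 + (4*225)**2 + 120*(4*225)) = 75 - (1571 + 900**2 + 120*900) = 75 - (1571 + 810000 + 108000) = 75 - 1*919571 = 75 - 919571 = -919496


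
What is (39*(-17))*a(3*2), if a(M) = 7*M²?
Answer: -167076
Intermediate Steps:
(39*(-17))*a(3*2) = (39*(-17))*(7*(3*2)²) = -4641*6² = -4641*36 = -663*252 = -167076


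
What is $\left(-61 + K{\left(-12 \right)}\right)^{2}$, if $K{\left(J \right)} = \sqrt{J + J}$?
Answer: $3697 - 244 i \sqrt{6} \approx 3697.0 - 597.68 i$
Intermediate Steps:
$K{\left(J \right)} = \sqrt{2} \sqrt{J}$ ($K{\left(J \right)} = \sqrt{2 J} = \sqrt{2} \sqrt{J}$)
$\left(-61 + K{\left(-12 \right)}\right)^{2} = \left(-61 + \sqrt{2} \sqrt{-12}\right)^{2} = \left(-61 + \sqrt{2} \cdot 2 i \sqrt{3}\right)^{2} = \left(-61 + 2 i \sqrt{6}\right)^{2}$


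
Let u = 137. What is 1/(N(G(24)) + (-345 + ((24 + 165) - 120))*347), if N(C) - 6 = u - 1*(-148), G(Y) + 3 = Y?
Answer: -1/95481 ≈ -1.0473e-5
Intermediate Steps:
G(Y) = -3 + Y
N(C) = 291 (N(C) = 6 + (137 - 1*(-148)) = 6 + (137 + 148) = 6 + 285 = 291)
1/(N(G(24)) + (-345 + ((24 + 165) - 120))*347) = 1/(291 + (-345 + ((24 + 165) - 120))*347) = 1/(291 + (-345 + (189 - 120))*347) = 1/(291 + (-345 + 69)*347) = 1/(291 - 276*347) = 1/(291 - 95772) = 1/(-95481) = -1/95481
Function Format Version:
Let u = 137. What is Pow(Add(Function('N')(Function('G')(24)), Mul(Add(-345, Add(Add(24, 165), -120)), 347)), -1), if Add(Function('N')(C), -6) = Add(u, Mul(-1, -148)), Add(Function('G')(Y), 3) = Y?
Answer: Rational(-1, 95481) ≈ -1.0473e-5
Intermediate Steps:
Function('G')(Y) = Add(-3, Y)
Function('N')(C) = 291 (Function('N')(C) = Add(6, Add(137, Mul(-1, -148))) = Add(6, Add(137, 148)) = Add(6, 285) = 291)
Pow(Add(Function('N')(Function('G')(24)), Mul(Add(-345, Add(Add(24, 165), -120)), 347)), -1) = Pow(Add(291, Mul(Add(-345, Add(Add(24, 165), -120)), 347)), -1) = Pow(Add(291, Mul(Add(-345, Add(189, -120)), 347)), -1) = Pow(Add(291, Mul(Add(-345, 69), 347)), -1) = Pow(Add(291, Mul(-276, 347)), -1) = Pow(Add(291, -95772), -1) = Pow(-95481, -1) = Rational(-1, 95481)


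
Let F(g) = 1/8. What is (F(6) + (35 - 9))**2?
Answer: 43681/64 ≈ 682.52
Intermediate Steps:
F(g) = 1/8
(F(6) + (35 - 9))**2 = (1/8 + (35 - 9))**2 = (1/8 + 26)**2 = (209/8)**2 = 43681/64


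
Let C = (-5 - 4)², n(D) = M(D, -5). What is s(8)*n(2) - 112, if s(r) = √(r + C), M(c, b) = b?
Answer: -112 - 5*√89 ≈ -159.17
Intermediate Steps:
n(D) = -5
C = 81 (C = (-9)² = 81)
s(r) = √(81 + r) (s(r) = √(r + 81) = √(81 + r))
s(8)*n(2) - 112 = √(81 + 8)*(-5) - 112 = √89*(-5) - 112 = -5*√89 - 112 = -112 - 5*√89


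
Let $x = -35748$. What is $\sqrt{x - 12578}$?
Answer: $i \sqrt{48326} \approx 219.83 i$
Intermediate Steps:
$\sqrt{x - 12578} = \sqrt{-35748 - 12578} = \sqrt{-48326} = i \sqrt{48326}$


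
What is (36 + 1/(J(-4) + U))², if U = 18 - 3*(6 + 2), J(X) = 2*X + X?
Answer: 418609/324 ≈ 1292.0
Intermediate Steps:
J(X) = 3*X
U = -6 (U = 18 - 3*8 = 18 - 24 = -6)
(36 + 1/(J(-4) + U))² = (36 + 1/(3*(-4) - 6))² = (36 + 1/(-12 - 6))² = (36 + 1/(-18))² = (36 - 1/18)² = (647/18)² = 418609/324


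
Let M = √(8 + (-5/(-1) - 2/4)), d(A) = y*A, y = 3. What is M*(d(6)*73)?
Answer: 3285*√2 ≈ 4645.7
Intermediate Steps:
d(A) = 3*A
M = 5*√2/2 (M = √(8 + (-5*(-1) - 2*¼)) = √(8 + (5 - ½)) = √(8 + 9/2) = √(25/2) = 5*√2/2 ≈ 3.5355)
M*(d(6)*73) = (5*√2/2)*((3*6)*73) = (5*√2/2)*(18*73) = (5*√2/2)*1314 = 3285*√2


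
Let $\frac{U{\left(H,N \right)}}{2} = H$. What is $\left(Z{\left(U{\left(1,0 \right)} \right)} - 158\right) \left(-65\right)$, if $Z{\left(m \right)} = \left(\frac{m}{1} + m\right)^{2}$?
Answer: $9230$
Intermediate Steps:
$U{\left(H,N \right)} = 2 H$
$Z{\left(m \right)} = 4 m^{2}$ ($Z{\left(m \right)} = \left(m 1 + m\right)^{2} = \left(m + m\right)^{2} = \left(2 m\right)^{2} = 4 m^{2}$)
$\left(Z{\left(U{\left(1,0 \right)} \right)} - 158\right) \left(-65\right) = \left(4 \left(2 \cdot 1\right)^{2} - 158\right) \left(-65\right) = \left(4 \cdot 2^{2} - 158\right) \left(-65\right) = \left(4 \cdot 4 - 158\right) \left(-65\right) = \left(16 - 158\right) \left(-65\right) = \left(-142\right) \left(-65\right) = 9230$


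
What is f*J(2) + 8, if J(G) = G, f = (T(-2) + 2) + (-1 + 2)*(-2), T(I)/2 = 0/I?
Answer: 8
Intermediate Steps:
T(I) = 0 (T(I) = 2*(0/I) = 2*0 = 0)
f = 0 (f = (0 + 2) + (-1 + 2)*(-2) = 2 + 1*(-2) = 2 - 2 = 0)
f*J(2) + 8 = 0*2 + 8 = 0 + 8 = 8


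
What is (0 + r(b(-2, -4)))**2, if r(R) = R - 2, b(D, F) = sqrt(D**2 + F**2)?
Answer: 24 - 8*sqrt(5) ≈ 6.1115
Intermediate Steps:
r(R) = -2 + R
(0 + r(b(-2, -4)))**2 = (0 + (-2 + sqrt((-2)**2 + (-4)**2)))**2 = (0 + (-2 + sqrt(4 + 16)))**2 = (0 + (-2 + sqrt(20)))**2 = (0 + (-2 + 2*sqrt(5)))**2 = (-2 + 2*sqrt(5))**2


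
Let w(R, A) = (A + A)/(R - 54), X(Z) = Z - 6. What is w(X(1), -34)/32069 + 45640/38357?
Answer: 86356728716/72574167347 ≈ 1.1899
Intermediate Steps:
X(Z) = -6 + Z
w(R, A) = 2*A/(-54 + R) (w(R, A) = (2*A)/(-54 + R) = 2*A/(-54 + R))
w(X(1), -34)/32069 + 45640/38357 = (2*(-34)/(-54 + (-6 + 1)))/32069 + 45640/38357 = (2*(-34)/(-54 - 5))*(1/32069) + 45640*(1/38357) = (2*(-34)/(-59))*(1/32069) + 45640/38357 = (2*(-34)*(-1/59))*(1/32069) + 45640/38357 = (68/59)*(1/32069) + 45640/38357 = 68/1892071 + 45640/38357 = 86356728716/72574167347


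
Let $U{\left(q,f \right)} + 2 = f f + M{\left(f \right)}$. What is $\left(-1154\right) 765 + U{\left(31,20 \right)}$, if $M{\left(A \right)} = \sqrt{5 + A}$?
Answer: $-882407$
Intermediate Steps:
$U{\left(q,f \right)} = -2 + f^{2} + \sqrt{5 + f}$ ($U{\left(q,f \right)} = -2 + \left(f f + \sqrt{5 + f}\right) = -2 + \left(f^{2} + \sqrt{5 + f}\right) = -2 + f^{2} + \sqrt{5 + f}$)
$\left(-1154\right) 765 + U{\left(31,20 \right)} = \left(-1154\right) 765 + \left(-2 + 20^{2} + \sqrt{5 + 20}\right) = -882810 + \left(-2 + 400 + \sqrt{25}\right) = -882810 + \left(-2 + 400 + 5\right) = -882810 + 403 = -882407$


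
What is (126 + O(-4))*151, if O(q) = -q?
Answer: 19630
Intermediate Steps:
(126 + O(-4))*151 = (126 - 1*(-4))*151 = (126 + 4)*151 = 130*151 = 19630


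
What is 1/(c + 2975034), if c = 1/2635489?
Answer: 2635489/7840669381627 ≈ 3.3613e-7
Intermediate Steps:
c = 1/2635489 ≈ 3.7944e-7
1/(c + 2975034) = 1/(1/2635489 + 2975034) = 1/(7840669381627/2635489) = 2635489/7840669381627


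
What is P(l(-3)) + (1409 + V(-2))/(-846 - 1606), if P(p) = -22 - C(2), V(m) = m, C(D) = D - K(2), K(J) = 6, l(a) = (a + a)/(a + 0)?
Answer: -45543/2452 ≈ -18.574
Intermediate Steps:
l(a) = 2 (l(a) = (2*a)/a = 2)
C(D) = -6 + D (C(D) = D - 1*6 = D - 6 = -6 + D)
P(p) = -18 (P(p) = -22 - (-6 + 2) = -22 - 1*(-4) = -22 + 4 = -18)
P(l(-3)) + (1409 + V(-2))/(-846 - 1606) = -18 + (1409 - 2)/(-846 - 1606) = -18 + 1407/(-2452) = -18 + 1407*(-1/2452) = -18 - 1407/2452 = -45543/2452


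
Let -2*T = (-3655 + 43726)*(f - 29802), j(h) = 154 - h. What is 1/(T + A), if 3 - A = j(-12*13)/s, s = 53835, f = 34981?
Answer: -21534/2234450778325 ≈ -9.6373e-9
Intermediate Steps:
A = 32239/10767 (A = 3 - (154 - (-12)*13)/53835 = 3 - (154 - 1*(-156))/53835 = 3 - (154 + 156)/53835 = 3 - 310/53835 = 3 - 1*62/10767 = 3 - 62/10767 = 32239/10767 ≈ 2.9942)
T = -207527709/2 (T = -(-3655 + 43726)*(34981 - 29802)/2 = -40071*5179/2 = -½*207527709 = -207527709/2 ≈ -1.0376e+8)
1/(T + A) = 1/(-207527709/2 + 32239/10767) = 1/(-2234450778325/21534) = -21534/2234450778325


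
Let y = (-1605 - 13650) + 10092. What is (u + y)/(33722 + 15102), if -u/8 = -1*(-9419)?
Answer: -80515/48824 ≈ -1.6491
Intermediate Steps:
y = -5163 (y = -15255 + 10092 = -5163)
u = -75352 (u = -(-8)*(-9419) = -8*9419 = -75352)
(u + y)/(33722 + 15102) = (-75352 - 5163)/(33722 + 15102) = -80515/48824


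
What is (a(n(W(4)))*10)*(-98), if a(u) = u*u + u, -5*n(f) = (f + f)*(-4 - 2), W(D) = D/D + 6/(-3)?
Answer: -16464/5 ≈ -3292.8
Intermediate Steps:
W(D) = -1 (W(D) = 1 + 6*(-⅓) = 1 - 2 = -1)
n(f) = 12*f/5 (n(f) = -(f + f)*(-4 - 2)/5 = -2*f*(-6)/5 = -(-12)*f/5 = 12*f/5)
a(u) = u + u² (a(u) = u² + u = u + u²)
(a(n(W(4)))*10)*(-98) = ((((12/5)*(-1))*(1 + (12/5)*(-1)))*10)*(-98) = (-12*(1 - 12/5)/5*10)*(-98) = (-12/5*(-7/5)*10)*(-98) = ((84/25)*10)*(-98) = (168/5)*(-98) = -16464/5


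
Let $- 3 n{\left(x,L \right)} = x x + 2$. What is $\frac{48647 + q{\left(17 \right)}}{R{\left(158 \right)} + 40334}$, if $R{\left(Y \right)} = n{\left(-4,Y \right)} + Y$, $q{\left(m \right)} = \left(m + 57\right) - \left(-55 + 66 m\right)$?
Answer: $\frac{23827}{20243} \approx 1.177$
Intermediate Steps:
$n{\left(x,L \right)} = - \frac{2}{3} - \frac{x^{2}}{3}$ ($n{\left(x,L \right)} = - \frac{x x + 2}{3} = - \frac{x^{2} + 2}{3} = - \frac{2 + x^{2}}{3} = - \frac{2}{3} - \frac{x^{2}}{3}$)
$q{\left(m \right)} = 112 - 65 m$ ($q{\left(m \right)} = \left(57 + m\right) - \left(-55 + 66 m\right) = 112 - 65 m$)
$R{\left(Y \right)} = -6 + Y$ ($R{\left(Y \right)} = \left(- \frac{2}{3} - \frac{\left(-4\right)^{2}}{3}\right) + Y = \left(- \frac{2}{3} - \frac{16}{3}\right) + Y = -6 + Y$)
$\frac{48647 + q{\left(17 \right)}}{R{\left(158 \right)} + 40334} = \frac{48647 + \left(112 - 1105\right)}{\left(-6 + 158\right) + 40334} = \frac{48647 + \left(112 - 1105\right)}{152 + 40334} = \frac{48647 - 993}{40486} = 47654 \cdot \frac{1}{40486} = \frac{23827}{20243}$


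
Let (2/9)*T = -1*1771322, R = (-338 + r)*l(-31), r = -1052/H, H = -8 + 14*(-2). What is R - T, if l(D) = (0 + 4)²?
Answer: 71694077/9 ≈ 7.9660e+6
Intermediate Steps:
H = -36 (H = -8 - 28 = -36)
l(D) = 16 (l(D) = 4² = 16)
r = 263/9 (r = -1052/(-36) = -1052*(-1/36) = 263/9 ≈ 29.222)
R = -44464/9 (R = (-338 + 263/9)*16 = -2779/9*16 = -44464/9 ≈ -4940.4)
T = -7970949 (T = 9*(-1*1771322)/2 = (9/2)*(-1771322) = -7970949)
R - T = -44464/9 - 1*(-7970949) = -44464/9 + 7970949 = 71694077/9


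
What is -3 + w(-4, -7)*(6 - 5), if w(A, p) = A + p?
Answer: -14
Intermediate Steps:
-3 + w(-4, -7)*(6 - 5) = -3 + (-4 - 7)*(6 - 5) = -3 - 11*1 = -3 - 11 = -14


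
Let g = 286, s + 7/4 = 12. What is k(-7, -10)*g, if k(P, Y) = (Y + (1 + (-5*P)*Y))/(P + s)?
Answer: -31592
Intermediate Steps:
s = 41/4 (s = -7/4 + 12 = 41/4 ≈ 10.250)
k(P, Y) = (1 + Y - 5*P*Y)/(41/4 + P) (k(P, Y) = (Y + (1 + (-5*P)*Y))/(P + 41/4) = (Y + (1 - 5*P*Y))/(41/4 + P) = (1 + Y - 5*P*Y)/(41/4 + P))
k(-7, -10)*g = (4*(1 - 10 - 5*(-7)*(-10))/(41 + 4*(-7)))*286 = (4*(1 - 10 - 350)/(41 - 28))*286 = (4*(-359)/13)*286 = (4*(1/13)*(-359))*286 = -1436/13*286 = -31592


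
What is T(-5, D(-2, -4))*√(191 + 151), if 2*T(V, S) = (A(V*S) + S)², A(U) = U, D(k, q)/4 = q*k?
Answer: 24576*√38 ≈ 1.5150e+5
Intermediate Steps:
D(k, q) = 4*k*q (D(k, q) = 4*(q*k) = 4*(k*q) = 4*k*q)
T(V, S) = (S + S*V)²/2 (T(V, S) = (V*S + S)²/2 = (S*V + S)²/2 = (S + S*V)²/2)
T(-5, D(-2, -4))*√(191 + 151) = ((4*(-2)*(-4))²*(1 - 5)²/2)*√(191 + 151) = ((½)*32²*(-4)²)*√342 = ((½)*1024*16)*(3*√38) = 8192*(3*√38) = 24576*√38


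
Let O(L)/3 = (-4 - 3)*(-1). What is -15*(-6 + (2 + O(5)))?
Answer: -255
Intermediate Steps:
O(L) = 21 (O(L) = 3*((-4 - 3)*(-1)) = 3*(-7*(-1)) = 3*7 = 21)
-15*(-6 + (2 + O(5))) = -15*(-6 + (2 + 21)) = -15*(-6 + 23) = -15*17 = -255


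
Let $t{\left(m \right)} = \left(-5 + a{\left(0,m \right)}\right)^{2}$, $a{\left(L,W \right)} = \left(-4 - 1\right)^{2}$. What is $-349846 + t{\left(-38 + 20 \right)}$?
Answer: $-349446$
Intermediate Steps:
$a{\left(L,W \right)} = 25$ ($a{\left(L,W \right)} = \left(-5\right)^{2} = 25$)
$t{\left(m \right)} = 400$ ($t{\left(m \right)} = \left(-5 + 25\right)^{2} = 20^{2} = 400$)
$-349846 + t{\left(-38 + 20 \right)} = -349846 + 400 = -349446$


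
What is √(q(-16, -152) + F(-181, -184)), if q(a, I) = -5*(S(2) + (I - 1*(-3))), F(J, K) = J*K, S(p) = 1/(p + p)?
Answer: √136191/2 ≈ 184.52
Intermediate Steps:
S(p) = 1/(2*p)
q(a, I) = -65/4 - 5*I (q(a, I) = -5*((½)/2 + (I - 1*(-3))) = -5*((½)*(½) + (I + 3)) = -5*(¼ + (3 + I)) = -5*(13/4 + I) = -65/4 - 5*I)
√(q(-16, -152) + F(-181, -184)) = √((-65/4 - 5*(-152)) - 181*(-184)) = √((-65/4 + 760) + 33304) = √(2975/4 + 33304) = √(136191/4) = √136191/2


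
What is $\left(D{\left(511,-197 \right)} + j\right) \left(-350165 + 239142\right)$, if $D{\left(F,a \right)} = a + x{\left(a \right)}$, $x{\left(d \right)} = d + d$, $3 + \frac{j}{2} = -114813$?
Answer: $25560048129$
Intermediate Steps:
$j = -229632$ ($j = -6 + 2 \left(-114813\right) = -6 - 229626 = -229632$)
$x{\left(d \right)} = 2 d$
$D{\left(F,a \right)} = 3 a$ ($D{\left(F,a \right)} = a + 2 a = 3 a$)
$\left(D{\left(511,-197 \right)} + j\right) \left(-350165 + 239142\right) = \left(3 \left(-197\right) - 229632\right) \left(-350165 + 239142\right) = \left(-591 - 229632\right) \left(-111023\right) = \left(-230223\right) \left(-111023\right) = 25560048129$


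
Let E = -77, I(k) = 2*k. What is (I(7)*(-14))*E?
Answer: 15092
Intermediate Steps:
(I(7)*(-14))*E = ((2*7)*(-14))*(-77) = (14*(-14))*(-77) = -196*(-77) = 15092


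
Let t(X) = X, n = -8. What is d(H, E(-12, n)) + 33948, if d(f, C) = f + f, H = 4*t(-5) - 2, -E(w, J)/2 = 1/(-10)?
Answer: 33904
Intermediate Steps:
E(w, J) = 1/5 (E(w, J) = -2/(-10) = -2*(-1/10) = 1/5)
H = -22 (H = 4*(-5) - 2 = -20 - 2 = -22)
d(f, C) = 2*f
d(H, E(-12, n)) + 33948 = 2*(-22) + 33948 = -44 + 33948 = 33904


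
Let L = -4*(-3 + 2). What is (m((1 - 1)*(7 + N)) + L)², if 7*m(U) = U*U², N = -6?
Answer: 16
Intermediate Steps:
m(U) = U³/7 (m(U) = (U*U²)/7 = U³/7)
L = 4 (L = -4*(-1) = 4)
(m((1 - 1)*(7 + N)) + L)² = (((1 - 1)*(7 - 6))³/7 + 4)² = ((0*1)³/7 + 4)² = ((⅐)*0³ + 4)² = ((⅐)*0 + 4)² = (0 + 4)² = 4² = 16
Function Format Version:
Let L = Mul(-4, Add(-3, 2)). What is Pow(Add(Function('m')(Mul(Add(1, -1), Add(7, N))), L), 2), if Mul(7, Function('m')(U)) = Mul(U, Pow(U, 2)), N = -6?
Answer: 16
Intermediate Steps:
Function('m')(U) = Mul(Rational(1, 7), Pow(U, 3)) (Function('m')(U) = Mul(Rational(1, 7), Mul(U, Pow(U, 2))) = Mul(Rational(1, 7), Pow(U, 3)))
L = 4 (L = Mul(-4, -1) = 4)
Pow(Add(Function('m')(Mul(Add(1, -1), Add(7, N))), L), 2) = Pow(Add(Mul(Rational(1, 7), Pow(Mul(Add(1, -1), Add(7, -6)), 3)), 4), 2) = Pow(Add(Mul(Rational(1, 7), Pow(Mul(0, 1), 3)), 4), 2) = Pow(Add(Mul(Rational(1, 7), Pow(0, 3)), 4), 2) = Pow(Add(Mul(Rational(1, 7), 0), 4), 2) = Pow(Add(0, 4), 2) = Pow(4, 2) = 16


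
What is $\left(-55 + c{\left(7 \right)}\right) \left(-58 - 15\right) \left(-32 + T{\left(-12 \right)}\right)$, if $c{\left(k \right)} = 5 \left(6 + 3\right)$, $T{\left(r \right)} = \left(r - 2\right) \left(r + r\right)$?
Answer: $221920$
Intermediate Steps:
$T{\left(r \right)} = 2 r \left(-2 + r\right)$ ($T{\left(r \right)} = \left(-2 + r\right) 2 r = 2 r \left(-2 + r\right)$)
$c{\left(k \right)} = 45$ ($c{\left(k \right)} = 5 \cdot 9 = 45$)
$\left(-55 + c{\left(7 \right)}\right) \left(-58 - 15\right) \left(-32 + T{\left(-12 \right)}\right) = \left(-55 + 45\right) \left(-58 - 15\right) \left(-32 + 2 \left(-12\right) \left(-2 - 12\right)\right) = - 10 \left(-58 - 15\right) \left(-32 + 2 \left(-12\right) \left(-14\right)\right) = - 10 \left(-58 - 15\right) \left(-32 + 336\right) = \left(-10\right) \left(-73\right) 304 = 730 \cdot 304 = 221920$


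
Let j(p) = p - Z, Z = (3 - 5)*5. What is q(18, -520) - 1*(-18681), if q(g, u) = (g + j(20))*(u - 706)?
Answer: -40167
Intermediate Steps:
Z = -10 (Z = -2*5 = -10)
j(p) = 10 + p (j(p) = p - 1*(-10) = p + 10 = 10 + p)
q(g, u) = (-706 + u)*(30 + g) (q(g, u) = (g + (10 + 20))*(u - 706) = (g + 30)*(-706 + u) = (30 + g)*(-706 + u) = (-706 + u)*(30 + g))
q(18, -520) - 1*(-18681) = (-21180 - 706*18 + 30*(-520) + 18*(-520)) - 1*(-18681) = (-21180 - 12708 - 15600 - 9360) + 18681 = -58848 + 18681 = -40167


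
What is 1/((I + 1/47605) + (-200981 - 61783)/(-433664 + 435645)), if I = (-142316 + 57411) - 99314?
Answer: -94305505/17385374703834 ≈ -5.4244e-6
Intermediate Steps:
I = -184219 (I = -84905 - 99314 = -184219)
1/((I + 1/47605) + (-200981 - 61783)/(-433664 + 435645)) = 1/((-184219 + 1/47605) + (-200981 - 61783)/(-433664 + 435645)) = 1/((-184219 + 1/47605) - 262764/1981) = 1/(-8769745494/47605 - 262764*1/1981) = 1/(-8769745494/47605 - 262764/1981) = 1/(-17385374703834/94305505) = -94305505/17385374703834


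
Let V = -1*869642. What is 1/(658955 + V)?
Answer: -1/210687 ≈ -4.7464e-6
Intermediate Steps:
V = -869642
1/(658955 + V) = 1/(658955 - 869642) = 1/(-210687) = -1/210687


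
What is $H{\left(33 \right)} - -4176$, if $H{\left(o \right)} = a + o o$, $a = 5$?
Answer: $5270$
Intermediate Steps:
$H{\left(o \right)} = 5 + o^{2}$ ($H{\left(o \right)} = 5 + o o = 5 + o^{2}$)
$H{\left(33 \right)} - -4176 = \left(5 + 33^{2}\right) - -4176 = \left(5 + 1089\right) + 4176 = 1094 + 4176 = 5270$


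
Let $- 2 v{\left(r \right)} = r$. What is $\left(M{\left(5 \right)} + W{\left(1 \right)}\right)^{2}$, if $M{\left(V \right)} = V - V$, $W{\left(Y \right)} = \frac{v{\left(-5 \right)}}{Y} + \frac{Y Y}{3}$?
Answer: $\frac{289}{36} \approx 8.0278$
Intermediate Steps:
$v{\left(r \right)} = - \frac{r}{2}$
$W{\left(Y \right)} = \frac{Y^{2}}{3} + \frac{5}{2 Y}$ ($W{\left(Y \right)} = \frac{\left(- \frac{1}{2}\right) \left(-5\right)}{Y} + \frac{Y Y}{3} = \frac{5}{2 Y} + Y^{2} \cdot \frac{1}{3} = \frac{5}{2 Y} + \frac{Y^{2}}{3} = \frac{Y^{2}}{3} + \frac{5}{2 Y}$)
$M{\left(V \right)} = 0$
$\left(M{\left(5 \right)} + W{\left(1 \right)}\right)^{2} = \left(0 + \frac{15 + 2 \cdot 1^{3}}{6 \cdot 1}\right)^{2} = \left(0 + \frac{1}{6} \cdot 1 \left(15 + 2 \cdot 1\right)\right)^{2} = \left(0 + \frac{1}{6} \cdot 1 \left(15 + 2\right)\right)^{2} = \left(0 + \frac{1}{6} \cdot 1 \cdot 17\right)^{2} = \left(0 + \frac{17}{6}\right)^{2} = \left(\frac{17}{6}\right)^{2} = \frac{289}{36}$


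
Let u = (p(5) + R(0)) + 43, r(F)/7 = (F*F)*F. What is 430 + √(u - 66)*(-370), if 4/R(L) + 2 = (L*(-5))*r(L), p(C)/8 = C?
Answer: 430 - 370*√15 ≈ -1003.0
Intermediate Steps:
r(F) = 7*F³ (r(F) = 7*((F*F)*F) = 7*(F²*F) = 7*F³)
p(C) = 8*C
R(L) = 4/(-2 - 35*L⁴) (R(L) = 4/(-2 + (L*(-5))*(7*L³)) = 4/(-2 + (-5*L)*(7*L³)) = 4/(-2 - 35*L⁴))
u = 81 (u = (8*5 - 4/(2 + 35*0⁴)) + 43 = (40 - 4/(2 + 35*0)) + 43 = (40 - 4/(2 + 0)) + 43 = (40 - 4/2) + 43 = (40 - 4*½) + 43 = (40 - 2) + 43 = 38 + 43 = 81)
430 + √(u - 66)*(-370) = 430 + √(81 - 66)*(-370) = 430 + √15*(-370) = 430 - 370*√15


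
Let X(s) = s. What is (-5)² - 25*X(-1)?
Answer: 50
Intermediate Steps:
(-5)² - 25*X(-1) = (-5)² - 25*(-1) = 25 + 25 = 50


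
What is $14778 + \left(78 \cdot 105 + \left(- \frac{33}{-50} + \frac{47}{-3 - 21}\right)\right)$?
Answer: $\frac{13780021}{600} \approx 22967.0$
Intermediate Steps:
$14778 + \left(78 \cdot 105 + \left(- \frac{33}{-50} + \frac{47}{-3 - 21}\right)\right) = 14778 + \left(8190 + \left(\left(-33\right) \left(- \frac{1}{50}\right) + \frac{47}{-24}\right)\right) = 14778 + \left(8190 + \left(\frac{33}{50} + 47 \left(- \frac{1}{24}\right)\right)\right) = 14778 + \left(8190 + \left(\frac{33}{50} - \frac{47}{24}\right)\right) = 14778 + \left(8190 - \frac{779}{600}\right) = 14778 + \frac{4913221}{600} = \frac{13780021}{600}$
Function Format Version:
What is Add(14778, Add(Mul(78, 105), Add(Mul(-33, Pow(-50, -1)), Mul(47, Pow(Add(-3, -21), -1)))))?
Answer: Rational(13780021, 600) ≈ 22967.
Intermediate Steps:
Add(14778, Add(Mul(78, 105), Add(Mul(-33, Pow(-50, -1)), Mul(47, Pow(Add(-3, -21), -1))))) = Add(14778, Add(8190, Add(Mul(-33, Rational(-1, 50)), Mul(47, Pow(-24, -1))))) = Add(14778, Add(8190, Add(Rational(33, 50), Mul(47, Rational(-1, 24))))) = Add(14778, Add(8190, Add(Rational(33, 50), Rational(-47, 24)))) = Add(14778, Add(8190, Rational(-779, 600))) = Add(14778, Rational(4913221, 600)) = Rational(13780021, 600)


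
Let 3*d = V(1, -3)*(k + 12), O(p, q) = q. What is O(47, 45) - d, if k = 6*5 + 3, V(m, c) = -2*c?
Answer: -45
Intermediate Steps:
k = 33 (k = 30 + 3 = 33)
d = 90 (d = ((-2*(-3))*(33 + 12))/3 = (6*45)/3 = (⅓)*270 = 90)
O(47, 45) - d = 45 - 1*90 = 45 - 90 = -45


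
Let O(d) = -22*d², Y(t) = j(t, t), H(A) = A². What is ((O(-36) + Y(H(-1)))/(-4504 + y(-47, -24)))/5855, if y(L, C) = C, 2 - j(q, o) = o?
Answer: 28511/26511440 ≈ 0.0010754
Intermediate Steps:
j(q, o) = 2 - o
Y(t) = 2 - t
((O(-36) + Y(H(-1)))/(-4504 + y(-47, -24)))/5855 = ((-22*(-36)² + (2 - 1*(-1)²))/(-4504 - 24))/5855 = ((-22*1296 + (2 - 1*1))/(-4528))*(1/5855) = ((-28512 + (2 - 1))*(-1/4528))*(1/5855) = ((-28512 + 1)*(-1/4528))*(1/5855) = -28511*(-1/4528)*(1/5855) = (28511/4528)*(1/5855) = 28511/26511440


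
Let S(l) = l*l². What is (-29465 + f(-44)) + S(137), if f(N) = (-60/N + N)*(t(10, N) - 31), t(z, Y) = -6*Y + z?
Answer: 27846801/11 ≈ 2.5315e+6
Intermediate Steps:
t(z, Y) = z - 6*Y
S(l) = l³
f(N) = (-21 - 6*N)*(N - 60/N) (f(N) = (-60/N + N)*((10 - 6*N) - 31) = (N - 60/N)*(-21 - 6*N) = (-21 - 6*N)*(N - 60/N))
(-29465 + f(-44)) + S(137) = (-29465 + (360 - 21*(-44) - 6*(-44)² + 1260/(-44))) + 137³ = (-29465 + (360 + 924 - 6*1936 + 1260*(-1/44))) + 2571353 = (-29465 + (360 + 924 - 11616 - 315/11)) + 2571353 = (-29465 - 113967/11) + 2571353 = -438082/11 + 2571353 = 27846801/11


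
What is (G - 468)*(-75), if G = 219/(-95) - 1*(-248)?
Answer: 316785/19 ≈ 16673.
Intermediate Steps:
G = 23341/95 (G = 219*(-1/95) + 248 = -219/95 + 248 = 23341/95 ≈ 245.69)
(G - 468)*(-75) = (23341/95 - 468)*(-75) = -21119/95*(-75) = 316785/19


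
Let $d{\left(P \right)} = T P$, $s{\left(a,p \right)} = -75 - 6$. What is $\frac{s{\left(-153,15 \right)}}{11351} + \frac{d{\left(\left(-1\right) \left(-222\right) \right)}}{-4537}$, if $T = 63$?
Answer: $- \frac{159122583}{51499487} \approx -3.0898$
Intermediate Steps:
$s{\left(a,p \right)} = -81$
$d{\left(P \right)} = 63 P$
$\frac{s{\left(-153,15 \right)}}{11351} + \frac{d{\left(\left(-1\right) \left(-222\right) \right)}}{-4537} = - \frac{81}{11351} + \frac{63 \left(\left(-1\right) \left(-222\right)\right)}{-4537} = \left(-81\right) \frac{1}{11351} + 63 \cdot 222 \left(- \frac{1}{4537}\right) = - \frac{81}{11351} + 13986 \left(- \frac{1}{4537}\right) = - \frac{81}{11351} - \frac{13986}{4537} = - \frac{159122583}{51499487}$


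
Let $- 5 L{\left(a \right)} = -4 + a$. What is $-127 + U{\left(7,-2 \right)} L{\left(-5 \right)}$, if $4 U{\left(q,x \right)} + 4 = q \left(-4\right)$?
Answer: $- \frac{707}{5} \approx -141.4$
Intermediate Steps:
$U{\left(q,x \right)} = -1 - q$ ($U{\left(q,x \right)} = -1 + \frac{q \left(-4\right)}{4} = -1 + \frac{\left(-4\right) q}{4} = -1 - q$)
$L{\left(a \right)} = \frac{4}{5} - \frac{a}{5}$ ($L{\left(a \right)} = - \frac{-4 + a}{5} = \frac{4}{5} - \frac{a}{5}$)
$-127 + U{\left(7,-2 \right)} L{\left(-5 \right)} = -127 + \left(-1 - 7\right) \left(\frac{4}{5} - -1\right) = -127 + \left(-1 - 7\right) \left(\frac{4}{5} + 1\right) = -127 - \frac{72}{5} = - \frac{707}{5}$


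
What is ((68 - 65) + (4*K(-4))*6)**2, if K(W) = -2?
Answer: 2025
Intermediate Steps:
((68 - 65) + (4*K(-4))*6)**2 = ((68 - 65) + (4*(-2))*6)**2 = (3 - 8*6)**2 = (3 - 48)**2 = (-45)**2 = 2025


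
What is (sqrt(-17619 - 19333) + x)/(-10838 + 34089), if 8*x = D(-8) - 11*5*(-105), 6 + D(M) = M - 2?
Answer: 5759/186008 + 2*I*sqrt(9238)/23251 ≈ 0.030961 + 0.0082676*I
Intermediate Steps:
D(M) = -8 + M (D(M) = -6 + (M - 2) = -6 + (-2 + M) = -8 + M)
x = 5759/8 (x = ((-8 - 8) - 11*5*(-105))/8 = (-16 - 55*(-105))/8 = (-16 + 5775)/8 = (1/8)*5759 = 5759/8 ≈ 719.88)
(sqrt(-17619 - 19333) + x)/(-10838 + 34089) = (sqrt(-17619 - 19333) + 5759/8)/(-10838 + 34089) = (sqrt(-36952) + 5759/8)/23251 = (2*I*sqrt(9238) + 5759/8)*(1/23251) = (5759/8 + 2*I*sqrt(9238))*(1/23251) = 5759/186008 + 2*I*sqrt(9238)/23251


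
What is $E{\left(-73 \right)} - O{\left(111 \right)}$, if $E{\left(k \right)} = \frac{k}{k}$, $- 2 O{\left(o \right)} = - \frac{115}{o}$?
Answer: $\frac{107}{222} \approx 0.48198$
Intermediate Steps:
$O{\left(o \right)} = \frac{115}{2 o}$ ($O{\left(o \right)} = - \frac{\left(-115\right) \frac{1}{o}}{2} = \frac{115}{2 o}$)
$E{\left(k \right)} = 1$
$E{\left(-73 \right)} - O{\left(111 \right)} = 1 - \frac{115}{2 \cdot 111} = 1 - \frac{115}{2} \cdot \frac{1}{111} = 1 - \frac{115}{222} = \frac{107}{222}$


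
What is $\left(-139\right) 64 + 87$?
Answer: $-8809$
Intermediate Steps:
$\left(-139\right) 64 + 87 = -8896 + 87 = -8809$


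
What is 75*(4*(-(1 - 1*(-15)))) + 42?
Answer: -4758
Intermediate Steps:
75*(4*(-(1 - 1*(-15)))) + 42 = 75*(4*(-(1 + 15))) + 42 = 75*(4*(-1*16)) + 42 = 75*(4*(-16)) + 42 = 75*(-64) + 42 = -4800 + 42 = -4758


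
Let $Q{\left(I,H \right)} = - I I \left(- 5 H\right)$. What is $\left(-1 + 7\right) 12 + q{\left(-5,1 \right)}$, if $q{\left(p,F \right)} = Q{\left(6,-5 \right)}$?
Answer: $-828$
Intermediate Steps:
$Q{\left(I,H \right)} = 5 H I^{2}$ ($Q{\left(I,H \right)} = - I^{2} \left(- 5 H\right) = 5 H I^{2}$)
$q{\left(p,F \right)} = -900$ ($q{\left(p,F \right)} = 5 \left(-5\right) 6^{2} = 5 \left(-5\right) 36 = -900$)
$\left(-1 + 7\right) 12 + q{\left(-5,1 \right)} = \left(-1 + 7\right) 12 - 900 = 6 \cdot 12 - 900 = 72 - 900 = -828$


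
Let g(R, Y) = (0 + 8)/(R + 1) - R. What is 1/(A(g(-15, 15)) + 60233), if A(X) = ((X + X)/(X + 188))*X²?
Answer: 69433/4184218491 ≈ 1.6594e-5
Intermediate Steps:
g(R, Y) = -R + 8/(1 + R) (g(R, Y) = 8/(1 + R) - R = -R + 8/(1 + R))
A(X) = 2*X³/(188 + X) (A(X) = ((2*X)/(188 + X))*X² = (2*X/(188 + X))*X² = 2*X³/(188 + X))
1/(A(g(-15, 15)) + 60233) = 1/(2*((8 - 1*(-15) - 1*(-15)²)/(1 - 15))³/(188 + (8 - 1*(-15) - 1*(-15)²)/(1 - 15)) + 60233) = 1/(2*((8 + 15 - 1*225)/(-14))³/(188 + (8 + 15 - 1*225)/(-14)) + 60233) = 1/(2*(-(8 + 15 - 225)/14)³/(188 - (8 + 15 - 225)/14) + 60233) = 1/(2*(-1/14*(-202))³/(188 - 1/14*(-202)) + 60233) = 1/(2*(101/7)³/(188 + 101/7) + 60233) = 1/(2*(1030301/343)/(1417/7) + 60233) = 1/(2*(1030301/343)*(7/1417) + 60233) = 1/(2060602/69433 + 60233) = 1/(4184218491/69433) = 69433/4184218491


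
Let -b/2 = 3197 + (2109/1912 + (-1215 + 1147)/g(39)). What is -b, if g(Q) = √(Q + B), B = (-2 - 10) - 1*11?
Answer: 6082269/956 ≈ 6362.2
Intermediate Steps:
B = -23 (B = -12 - 11 = -23)
g(Q) = √(-23 + Q) (g(Q) = √(Q - 23) = √(-23 + Q))
b = -6082269/956 (b = -2*(3197 + (2109/1912 + (-1215 + 1147)/(√(-23 + 39)))) = -2*(3197 + (2109*(1/1912) - 68/(√16))) = -2*(3197 + (2109/1912 - 68/4)) = -2*(3197 + (2109/1912 - 68*¼)) = -2*(3197 + (2109/1912 - 17)) = -2*(3197 - 30395/1912) = -2*6082269/1912 = -6082269/956 ≈ -6362.2)
-b = -1*(-6082269/956) = 6082269/956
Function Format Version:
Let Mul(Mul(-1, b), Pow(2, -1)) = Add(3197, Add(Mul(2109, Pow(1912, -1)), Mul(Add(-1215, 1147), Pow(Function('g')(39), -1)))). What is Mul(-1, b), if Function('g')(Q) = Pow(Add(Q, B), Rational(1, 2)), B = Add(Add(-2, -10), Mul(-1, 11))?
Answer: Rational(6082269, 956) ≈ 6362.2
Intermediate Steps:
B = -23 (B = Add(-12, -11) = -23)
Function('g')(Q) = Pow(Add(-23, Q), Rational(1, 2)) (Function('g')(Q) = Pow(Add(Q, -23), Rational(1, 2)) = Pow(Add(-23, Q), Rational(1, 2)))
b = Rational(-6082269, 956) (b = Mul(-2, Add(3197, Add(Mul(2109, Pow(1912, -1)), Mul(Add(-1215, 1147), Pow(Pow(Add(-23, 39), Rational(1, 2)), -1))))) = Mul(-2, Add(3197, Add(Mul(2109, Rational(1, 1912)), Mul(-68, Pow(Pow(16, Rational(1, 2)), -1))))) = Mul(-2, Add(3197, Add(Rational(2109, 1912), Mul(-68, Pow(4, -1))))) = Mul(-2, Add(3197, Add(Rational(2109, 1912), Mul(-68, Rational(1, 4))))) = Mul(-2, Add(3197, Add(Rational(2109, 1912), -17))) = Mul(-2, Add(3197, Rational(-30395, 1912))) = Mul(-2, Rational(6082269, 1912)) = Rational(-6082269, 956) ≈ -6362.2)
Mul(-1, b) = Mul(-1, Rational(-6082269, 956)) = Rational(6082269, 956)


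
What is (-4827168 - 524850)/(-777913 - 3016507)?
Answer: 382287/271030 ≈ 1.4105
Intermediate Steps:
(-4827168 - 524850)/(-777913 - 3016507) = -5352018/(-3794420) = -5352018*(-1/3794420) = 382287/271030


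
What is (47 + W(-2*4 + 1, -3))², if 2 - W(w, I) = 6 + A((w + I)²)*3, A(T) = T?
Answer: 66049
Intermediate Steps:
W(w, I) = -4 - 3*(I + w)² (W(w, I) = 2 - (6 + (w + I)²*3) = 2 - (6 + (I + w)²*3) = 2 - (6 + 3*(I + w)²) = 2 + (-6 - 3*(I + w)²) = -4 - 3*(I + w)²)
(47 + W(-2*4 + 1, -3))² = (47 + (-4 - 3*(-3 + (-2*4 + 1))²))² = (47 + (-4 - 3*(-3 + (-8 + 1))²))² = (47 + (-4 - 3*(-3 - 7)²))² = (47 + (-4 - 3*(-10)²))² = (47 + (-4 - 3*100))² = (47 + (-4 - 300))² = (47 - 304)² = (-257)² = 66049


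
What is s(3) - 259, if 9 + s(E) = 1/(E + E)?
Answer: -1607/6 ≈ -267.83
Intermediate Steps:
s(E) = -9 + 1/(2*E) (s(E) = -9 + 1/(E + E) = -9 + 1/(2*E))
s(3) - 259 = (-9 + (½)/3) - 259 = (-9 + (½)*(⅓)) - 259 = (-9 + ⅙) - 259 = -53/6 - 259 = -1607/6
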